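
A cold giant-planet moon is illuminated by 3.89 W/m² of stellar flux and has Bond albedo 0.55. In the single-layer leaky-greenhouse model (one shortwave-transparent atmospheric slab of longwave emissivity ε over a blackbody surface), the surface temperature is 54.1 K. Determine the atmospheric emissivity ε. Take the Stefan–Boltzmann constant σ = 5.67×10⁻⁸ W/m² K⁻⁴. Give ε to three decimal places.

TOA balance gives T_e = 52.71 K.
Since (2−ε)/2 = (T_e/T_s)⁴ = 0.9010, ε = 0.1980.

0.198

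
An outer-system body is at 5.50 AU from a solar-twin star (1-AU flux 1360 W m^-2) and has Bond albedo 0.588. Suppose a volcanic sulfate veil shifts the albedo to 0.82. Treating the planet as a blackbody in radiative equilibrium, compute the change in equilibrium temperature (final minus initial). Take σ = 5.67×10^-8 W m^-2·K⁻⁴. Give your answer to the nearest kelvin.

-18 K

Irradiance scales as 1/d², so S = 1360 W m^-2 × (1/5.50)² = 44.96 W m^-2.
Before: T₁ = [44.96·0.412/(4σ)]^(1/4) = 95.06 K.
With α = 0.82, T₂ = 77.29 K.
ΔT = T₂ − T₁ = -17.78 K.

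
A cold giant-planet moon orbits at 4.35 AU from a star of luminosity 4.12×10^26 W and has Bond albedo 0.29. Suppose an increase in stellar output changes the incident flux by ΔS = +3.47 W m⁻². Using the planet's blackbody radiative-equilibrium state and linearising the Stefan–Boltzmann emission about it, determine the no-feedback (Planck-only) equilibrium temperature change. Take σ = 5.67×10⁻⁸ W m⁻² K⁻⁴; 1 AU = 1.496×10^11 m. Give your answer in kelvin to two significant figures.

1.4 K

d = 4.35 × 1.496×10^11 m = 6.508×10^11 m.
S = L/(4πd²) = 77.42 W m⁻².
The baseline emission temperature is T_e = 124.8 K.
TOA radiative forcing: ΔF = (1−α)ΔS/4 = 0.71·(+3.47)/4 = 0.6159 W m⁻².
Planck response: λ_P = 4σT_e³ = 4·5.67×10⁻⁸·(124.8)³ = 0.4405 W m⁻²/K.
Hence the no-feedback warming is ΔF/(4σT_e³) = 1.40 K.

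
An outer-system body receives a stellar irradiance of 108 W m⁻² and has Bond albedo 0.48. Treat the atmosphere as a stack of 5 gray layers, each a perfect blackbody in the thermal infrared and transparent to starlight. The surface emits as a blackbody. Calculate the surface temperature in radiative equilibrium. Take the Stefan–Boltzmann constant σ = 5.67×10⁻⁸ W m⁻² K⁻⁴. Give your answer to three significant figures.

The effective emission temperature is T_e = [S(1−α)/(4σ)]^¼ = 125.4 K.
Layer-by-layer balance gives σT_s⁴ = (N+1)σT_e⁴, so T_s = 6^¼·125.4 = 196.3 K.

196 K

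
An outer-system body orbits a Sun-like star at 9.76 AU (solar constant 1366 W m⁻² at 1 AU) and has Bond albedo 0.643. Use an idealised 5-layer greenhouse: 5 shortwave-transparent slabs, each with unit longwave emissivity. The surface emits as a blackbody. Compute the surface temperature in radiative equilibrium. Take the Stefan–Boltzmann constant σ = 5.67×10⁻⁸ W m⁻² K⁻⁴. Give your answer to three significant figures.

Flux at the orbit: S = 1366/(9.76)² = 14.34 W m⁻².
The effective emission temperature is T_e = [S(1−α)/(4σ)]^¼ = 68.93 K.
For an N-layer opaque stack, T_s⁴ = (N+1)T_e⁴, hence T_s = (6)^(1/4)×68.93 K = 107.9 K.

108 kelvin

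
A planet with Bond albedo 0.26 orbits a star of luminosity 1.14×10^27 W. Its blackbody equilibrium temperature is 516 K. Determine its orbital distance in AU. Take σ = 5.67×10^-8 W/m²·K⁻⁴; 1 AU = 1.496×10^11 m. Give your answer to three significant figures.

Required flux: S = 4σT⁴/(1−α) = 21730 W/m².
Then d = [L/(4πS)]^(1/2) = 6.462×10^10 m, i.e. 0.4319 AU.

0.432 AU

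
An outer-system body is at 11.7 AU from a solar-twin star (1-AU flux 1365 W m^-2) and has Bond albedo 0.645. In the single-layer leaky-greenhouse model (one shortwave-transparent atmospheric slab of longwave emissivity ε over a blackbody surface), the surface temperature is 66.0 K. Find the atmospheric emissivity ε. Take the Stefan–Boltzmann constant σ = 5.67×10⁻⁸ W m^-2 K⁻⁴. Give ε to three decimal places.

Irradiance scales as 1/d², so S = 1365 W m^-2 × (1/11.7)² = 9.972 W m^-2.
First, T_e = [9.972·(1−0.645)/(4σ)]^(1/4) = 62.85 K.
Inverting T_s⁴ = 2T_e⁴/(2−ε): (T_e/T_s)⁴ = 0.8226, so ε = 2(1 − 0.8226) = 0.3549.

0.355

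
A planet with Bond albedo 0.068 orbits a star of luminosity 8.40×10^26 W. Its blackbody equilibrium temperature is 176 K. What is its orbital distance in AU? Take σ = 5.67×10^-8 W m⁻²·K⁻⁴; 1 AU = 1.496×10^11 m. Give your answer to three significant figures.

3.58 AU

Required flux: S = 4σT⁴/(1−α) = 233.5 W m⁻².
From L = 4πd²S, d = √(8.40×10^26/(4π·233.5)) = 5.351×10^11 m = 3.577 AU.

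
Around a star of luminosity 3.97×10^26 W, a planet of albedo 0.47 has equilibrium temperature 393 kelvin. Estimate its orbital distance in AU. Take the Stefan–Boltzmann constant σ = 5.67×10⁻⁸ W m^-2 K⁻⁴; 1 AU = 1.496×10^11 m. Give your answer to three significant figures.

0.372 AU

Energy balance gives S = 4σT⁴/(1−α) = 10210 W m^-2.
Then d = [L/(4πS)]^(1/2) = 5.563×10^10 m, i.e. 0.3719 AU.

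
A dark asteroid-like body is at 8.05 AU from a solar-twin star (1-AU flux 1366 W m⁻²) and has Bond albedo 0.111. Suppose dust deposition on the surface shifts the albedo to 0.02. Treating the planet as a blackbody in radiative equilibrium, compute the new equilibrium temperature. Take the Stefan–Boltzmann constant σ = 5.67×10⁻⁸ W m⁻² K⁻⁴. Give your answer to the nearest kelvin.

Flux at the orbit: S = 1366/(8.05)² = 21.08 W m⁻².
With the new albedo, S(1−α₂)/4 = 5.164 W m⁻², so T₂ = 97.69 K.

98 K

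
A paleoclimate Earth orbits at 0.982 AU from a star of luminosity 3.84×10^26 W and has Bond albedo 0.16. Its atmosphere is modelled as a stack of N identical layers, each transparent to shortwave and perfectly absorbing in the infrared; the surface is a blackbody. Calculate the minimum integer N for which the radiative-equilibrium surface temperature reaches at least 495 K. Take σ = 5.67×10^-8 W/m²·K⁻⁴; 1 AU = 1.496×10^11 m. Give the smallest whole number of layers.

11

d = 0.982 × 1.496×10^11 m = 1.469×10^11 m.
Flux at the orbit: S = L/(4πd²) = 3.84×10^26/(4π·(1.47×10^11)²) = 1416 W/m².
Top-of-atmosphere balance: σT_e⁴ = S(1−α)/4 = 297.3 W/m² → T_e = 269.1 K.
Need (N+1)T_e⁴ ≥ T_s⁴, i.e. N+1 ≥ (495/269.1)⁴ = 11.449.
The minimum whole number is N = 11.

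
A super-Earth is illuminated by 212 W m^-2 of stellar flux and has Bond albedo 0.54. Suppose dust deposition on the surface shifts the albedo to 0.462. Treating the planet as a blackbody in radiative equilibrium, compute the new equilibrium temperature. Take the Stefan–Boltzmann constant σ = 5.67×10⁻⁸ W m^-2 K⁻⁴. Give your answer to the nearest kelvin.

150 K

New equilibrium: T₂ = [(1−0.462)·212.0/(4σ)]^(1/4) = 149.8 K.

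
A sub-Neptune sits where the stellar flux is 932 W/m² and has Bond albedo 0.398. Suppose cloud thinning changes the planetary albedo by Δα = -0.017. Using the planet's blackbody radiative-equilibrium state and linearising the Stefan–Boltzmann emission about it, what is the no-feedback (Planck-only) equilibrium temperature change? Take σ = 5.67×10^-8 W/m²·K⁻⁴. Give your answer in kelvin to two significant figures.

Unperturbed T_e = [932.0·(1−0.398)/(4σ)]^¼ = 223.0 K.
TOA radiative forcing: ΔF = −S·Δα/4 = −932.0·(-0.017)/4 = 3.961 W/m².
The Planck feedback parameter is 4σT_e³ = 2.516 W/m²/K.
So ΔT₀ = 3.961/2.516 = 1.57 K.

1.6 kelvin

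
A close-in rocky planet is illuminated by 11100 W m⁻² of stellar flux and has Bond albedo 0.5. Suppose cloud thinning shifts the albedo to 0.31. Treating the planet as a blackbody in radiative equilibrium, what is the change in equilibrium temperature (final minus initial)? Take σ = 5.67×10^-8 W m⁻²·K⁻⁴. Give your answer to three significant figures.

With α = 0.5, T₁ = 395.5 K.
Final:   T₂ = [S(1−0.31)/(4σ)]^(1/4) = 428.7 K.
ΔT = T₂ − T₁ = 33.16 K.

33.2 K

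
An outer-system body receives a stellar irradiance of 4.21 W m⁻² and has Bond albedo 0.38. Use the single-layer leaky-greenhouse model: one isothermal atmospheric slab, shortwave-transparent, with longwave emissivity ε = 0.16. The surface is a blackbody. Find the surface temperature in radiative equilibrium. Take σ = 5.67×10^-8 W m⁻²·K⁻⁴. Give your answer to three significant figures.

59.5 K

At the top of the atmosphere, σT_e⁴ = S(1−α)/4 = 0.6525 W m⁻², giving T_e = 58.24 K.
The surface balance (absorbed SW + ε·downward IR = σT_s⁴) with T_a⁴ = T_s⁴/2 reduces to T_s = T_e·[2/(2−ε)]^¼ = 59.47 K.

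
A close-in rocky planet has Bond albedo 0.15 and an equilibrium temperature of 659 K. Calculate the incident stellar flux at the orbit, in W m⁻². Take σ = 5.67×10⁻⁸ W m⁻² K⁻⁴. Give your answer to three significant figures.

Invert the energy balance for S: S = 4σT⁴/(1−α).
σT⁴ = 5.67×10⁻⁸·(659)⁴ = 10690 W m⁻².
So S = 4×10690/(1−0.15) = 50320 W m⁻².

50300 W m⁻²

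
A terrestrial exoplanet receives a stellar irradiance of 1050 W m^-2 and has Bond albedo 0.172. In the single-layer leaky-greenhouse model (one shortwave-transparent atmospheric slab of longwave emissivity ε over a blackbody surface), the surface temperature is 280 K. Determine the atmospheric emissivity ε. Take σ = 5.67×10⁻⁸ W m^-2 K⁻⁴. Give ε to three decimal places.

0.753

TOA balance gives T_e = 248.8 K.
T_s⁴ = T_e⁴·2/(2−ε) → ε = 2 − 2(T_e/T_s)⁴ = 2 − 2·(248.8/280)⁴ = 0.7527.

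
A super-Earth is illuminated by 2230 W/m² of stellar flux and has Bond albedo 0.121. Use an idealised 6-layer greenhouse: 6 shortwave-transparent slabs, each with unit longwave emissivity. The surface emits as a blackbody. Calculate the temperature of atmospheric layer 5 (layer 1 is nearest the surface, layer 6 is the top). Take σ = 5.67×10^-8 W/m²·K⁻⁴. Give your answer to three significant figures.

The effective emission temperature is T_e = [S(1−α)/(4σ)]^¼ = 304.9 K.
Each opaque layer satisfies 2T_j⁴ = T_{j−1}⁴ + T_{j+1}⁴, giving T_k⁴ = (N+1−k)T_e⁴.
With k = 5: T_5 = (6+1−5)^¼·304.9 K = 362.6 K.

363 kelvin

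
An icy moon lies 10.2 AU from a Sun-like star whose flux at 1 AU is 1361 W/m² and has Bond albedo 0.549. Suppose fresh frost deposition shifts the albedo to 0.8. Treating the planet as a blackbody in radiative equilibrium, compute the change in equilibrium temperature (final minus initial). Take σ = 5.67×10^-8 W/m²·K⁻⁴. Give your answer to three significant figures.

Flux at the orbit: S = 1361/(10.2)² = 13.08 W/m².
Initial: T₁ = [S(1−0.549)/(4σ)]^(1/4) = 71.42 K.
After:  T₂ = [13.08·0.2/(4σ)]^(1/4) = 58.28 K.
Change: 58.28 − 71.42 = -13.14 K.

-13.1 K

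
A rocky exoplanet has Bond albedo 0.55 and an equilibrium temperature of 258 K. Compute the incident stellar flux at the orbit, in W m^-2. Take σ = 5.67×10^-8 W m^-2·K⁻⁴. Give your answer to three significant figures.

From S(1−α)/4 = σT⁴: S = 4σT⁴/(1−α).
σT⁴ = 5.67×10⁻⁸·(258)⁴ = 251.2 W m^-2.
S = 4·251.2/0.45 = 2233 W m^-2.

2230 W m^-2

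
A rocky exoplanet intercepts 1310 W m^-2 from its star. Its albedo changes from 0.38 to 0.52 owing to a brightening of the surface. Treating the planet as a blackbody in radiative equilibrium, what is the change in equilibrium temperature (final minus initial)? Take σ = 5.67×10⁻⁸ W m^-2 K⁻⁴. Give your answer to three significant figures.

Initial: T₁ = [S(1−0.38)/(4σ)]^(1/4) = 244.6 K.
With α = 0.52, T₂ = 229.5 K.
ΔT = T₂ − T₁ = -15.16 K.

-15.2 K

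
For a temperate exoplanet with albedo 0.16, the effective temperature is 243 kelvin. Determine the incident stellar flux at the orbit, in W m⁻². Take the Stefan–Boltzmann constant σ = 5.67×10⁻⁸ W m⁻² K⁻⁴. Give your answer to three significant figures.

941 W m⁻²

Invert the energy balance for S: S = 4σT⁴/(1−α).
The emitted flux is σT⁴ = 197.7 W m⁻².
So S = 4×197.7/(1−0.16) = 941.4 W m⁻².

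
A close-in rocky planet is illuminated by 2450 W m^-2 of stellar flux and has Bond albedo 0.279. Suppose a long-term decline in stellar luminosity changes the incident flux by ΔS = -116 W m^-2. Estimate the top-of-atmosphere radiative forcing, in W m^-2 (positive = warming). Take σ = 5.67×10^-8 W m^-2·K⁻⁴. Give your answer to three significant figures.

ΔF = Δ[S(1−α)]/4 = (1−0.279)·-116/4 = -20.91 W m^-2.

-20.9 W m^-2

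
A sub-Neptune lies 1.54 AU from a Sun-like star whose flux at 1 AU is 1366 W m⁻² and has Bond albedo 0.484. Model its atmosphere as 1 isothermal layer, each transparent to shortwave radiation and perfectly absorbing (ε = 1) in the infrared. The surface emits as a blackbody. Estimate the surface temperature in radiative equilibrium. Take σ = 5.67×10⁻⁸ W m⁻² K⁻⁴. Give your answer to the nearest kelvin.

Flux at the orbit: S = 1366/(1.54)² = 576.0 W m⁻².
OLR = S(1−α)/4 = 74.30 W m⁻²; the top layer radiates at T_e = 190.3 K.
For an N-layer opaque stack, T_s⁴ = (N+1)T_e⁴, hence T_s = (2)^(1/4)×190.3 K = 226.3 K.

226 K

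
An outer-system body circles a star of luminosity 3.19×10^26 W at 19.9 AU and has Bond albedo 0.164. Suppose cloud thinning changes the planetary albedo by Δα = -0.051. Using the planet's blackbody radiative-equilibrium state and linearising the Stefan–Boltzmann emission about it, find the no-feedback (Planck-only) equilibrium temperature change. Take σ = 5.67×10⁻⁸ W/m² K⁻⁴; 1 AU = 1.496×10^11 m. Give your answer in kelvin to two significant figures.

Orbital distance: d = 19.9 AU = 2.977×10^12 m.
Spreading L over a sphere of radius d: S = 3.19×10^26/(4π·2.98×10^12²) = 2.864 W/m².
Unperturbed T_e = [2.864·(1−0.164)/(4σ)]^¼ = 57.00 K.
The change in absorbed flux is Δ[S(1−α)/4] = −SΔα/4 = 0.03652 W/m².
Planck response: λ_P = 4σT_e³ = 4·5.67×10⁻⁸·(57.00)³ = 0.04201 W/m²/K.
Hence the no-feedback warming is ΔF/(4σT_e³) = 0.869 K.

0.87 kelvin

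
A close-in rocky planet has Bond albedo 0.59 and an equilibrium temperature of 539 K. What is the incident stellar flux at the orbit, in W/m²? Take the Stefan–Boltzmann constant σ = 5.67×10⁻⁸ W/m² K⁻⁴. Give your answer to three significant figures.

Invert the energy balance for S: S = 4σT⁴/(1−α).
The emitted flux is σT⁴ = 4786 W/m².
S = 4·4786/0.41 = 46690 W/m².

46700 W/m²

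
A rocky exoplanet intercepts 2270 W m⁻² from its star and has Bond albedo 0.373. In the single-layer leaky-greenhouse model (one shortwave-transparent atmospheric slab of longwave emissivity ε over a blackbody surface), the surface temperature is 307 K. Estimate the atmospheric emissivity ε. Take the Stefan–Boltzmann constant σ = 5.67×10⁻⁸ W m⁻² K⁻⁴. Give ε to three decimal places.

First, T_e = [2270·(1−0.373)/(4σ)]^(1/4) = 281.5 K.
Inverting T_s⁴ = 2T_e⁴/(2−ε): (T_e/T_s)⁴ = 0.7065, so ε = 2(1 − 0.7065) = 0.5870.

0.587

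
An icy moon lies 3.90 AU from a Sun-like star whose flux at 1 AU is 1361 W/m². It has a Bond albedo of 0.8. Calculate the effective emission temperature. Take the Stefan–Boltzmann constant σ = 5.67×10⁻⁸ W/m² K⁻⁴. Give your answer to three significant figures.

By the inverse-square law, S = 1361/3.90² = 89.48 W/m².
Absorbed flux (global mean): S(1−α)/4 = 89.48·0.2/4 = 4.474 W/m².
Set σT⁴ = 4.474 → T = (4.474/σ)^(1/4) = 94.25 K.

94.2 K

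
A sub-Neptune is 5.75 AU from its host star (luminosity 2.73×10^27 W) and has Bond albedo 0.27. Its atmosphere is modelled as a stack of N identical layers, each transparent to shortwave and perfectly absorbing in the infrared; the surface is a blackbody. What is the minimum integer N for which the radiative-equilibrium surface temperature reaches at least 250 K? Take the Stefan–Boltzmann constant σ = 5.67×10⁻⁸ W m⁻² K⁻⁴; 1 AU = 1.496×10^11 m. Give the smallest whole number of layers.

Orbital distance: d = 5.75 AU = 8.602×10^11 m.
Spreading L over a sphere of radius d: S = 2.73×10^27/(4π·8.60×10^11²) = 293.6 W m⁻².
Top-of-atmosphere balance: σT_e⁴ = S(1−α)/4 = 53.58 W m⁻² → T_e = 175.3 K.
Need (N+1)T_e⁴ ≥ T_s⁴, i.e. N+1 ≥ (250/175.3)⁴ = 4.134.
So N ≥ 3.134; the smallest integer is N = 4.

4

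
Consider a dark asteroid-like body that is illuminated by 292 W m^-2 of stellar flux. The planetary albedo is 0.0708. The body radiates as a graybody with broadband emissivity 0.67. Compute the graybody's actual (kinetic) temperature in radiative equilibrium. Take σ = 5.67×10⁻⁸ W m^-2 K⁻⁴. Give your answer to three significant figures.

The planet absorbs (1−α)S over its disc πR² and re-emits over 4πR², so the mean absorbed flux is (1−0.0708)·292.0/4 = 67.83 W m^-2.
Radiative balance εσT⁴ = 67.83 gives T = [67.83/(0.67·σ)]^(1/4) = 205.6 K.

206 K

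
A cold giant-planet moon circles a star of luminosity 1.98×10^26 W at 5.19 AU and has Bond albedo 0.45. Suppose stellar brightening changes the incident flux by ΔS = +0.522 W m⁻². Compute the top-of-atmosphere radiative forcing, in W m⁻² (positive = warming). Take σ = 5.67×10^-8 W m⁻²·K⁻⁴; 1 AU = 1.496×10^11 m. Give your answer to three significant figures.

0.0718 W m⁻²

Orbital distance: d = 5.19 AU = 7.764×10^11 m.
Flux at the orbit: S = L/(4πd²) = 1.98×10^26/(4π·(7.76×10^11)²) = 26.14 W m⁻².
TOA radiative forcing: ΔF = (1−α)ΔS/4 = 0.55·(+0.522)/4 = 0.07178 W m⁻².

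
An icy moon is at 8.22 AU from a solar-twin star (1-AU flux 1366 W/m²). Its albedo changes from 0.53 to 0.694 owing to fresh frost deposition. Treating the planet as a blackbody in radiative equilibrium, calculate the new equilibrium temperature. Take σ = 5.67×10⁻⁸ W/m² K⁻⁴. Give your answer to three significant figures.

72.3 K

By the inverse-square law, S = 1366/8.22² = 20.22 W/m².
With the new albedo, S(1−α₂)/4 = 1.547 W/m², so T₂ = 72.27 K.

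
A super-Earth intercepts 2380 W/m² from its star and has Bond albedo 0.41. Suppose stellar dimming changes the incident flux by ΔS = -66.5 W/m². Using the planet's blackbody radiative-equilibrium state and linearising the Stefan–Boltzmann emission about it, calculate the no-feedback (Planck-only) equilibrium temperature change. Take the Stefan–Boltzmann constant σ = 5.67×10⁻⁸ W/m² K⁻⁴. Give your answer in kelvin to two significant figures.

The baseline emission temperature is T_e = 280.5 K.
ΔF = Δ[S(1−α)]/4 = (1−0.41)·-66.5/4 = -9.809 W/m².
The Planck feedback parameter is 4σT_e³ = 5.006 W/m²/K.
Hence the no-feedback warming is ΔF/(4σT_e³) = -1.96 K.

-2.0 K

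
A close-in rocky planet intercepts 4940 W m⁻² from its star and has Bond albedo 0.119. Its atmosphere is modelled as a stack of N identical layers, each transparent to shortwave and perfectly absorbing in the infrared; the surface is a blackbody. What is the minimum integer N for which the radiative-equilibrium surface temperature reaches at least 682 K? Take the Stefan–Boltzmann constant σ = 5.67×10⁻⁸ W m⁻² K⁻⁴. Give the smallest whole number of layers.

11

Top-of-atmosphere balance: σT_e⁴ = S(1−α)/4 = 1088 W m⁻² → T_e = 372.2 K.
Need (N+1)T_e⁴ ≥ T_s⁴, i.e. N+1 ≥ (682/372.2)⁴ = 11.274.
So N ≥ 10.274; the smallest integer is N = 11.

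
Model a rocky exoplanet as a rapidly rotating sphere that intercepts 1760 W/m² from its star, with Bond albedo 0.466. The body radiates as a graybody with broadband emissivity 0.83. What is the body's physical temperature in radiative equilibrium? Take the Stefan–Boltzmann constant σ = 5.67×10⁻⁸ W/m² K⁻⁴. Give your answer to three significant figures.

266 kelvin

Averaging over the sphere, the absorbed flux is S(1−α)/4 = 235.0 W/m².
Radiative balance εσT⁴ = 235.0 gives T = [235.0/(0.83·σ)]^(1/4) = 265.8 K.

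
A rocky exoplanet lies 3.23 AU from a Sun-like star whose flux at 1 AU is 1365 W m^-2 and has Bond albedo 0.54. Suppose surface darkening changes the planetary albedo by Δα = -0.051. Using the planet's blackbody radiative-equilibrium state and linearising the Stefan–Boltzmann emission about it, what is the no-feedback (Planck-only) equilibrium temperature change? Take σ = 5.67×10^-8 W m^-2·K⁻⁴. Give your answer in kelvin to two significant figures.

3.5 kelvin

Flux at the orbit: S = 1365/(3.23)² = 130.8 W m^-2.
Unperturbed T_e = [130.8·(1−0.54)/(4σ)]^¼ = 127.6 K.
The change in absorbed flux is Δ[S(1−α)/4] = −SΔα/4 = 1.668 W m^-2.
The Planck feedback parameter is 4σT_e³ = 0.4715 W m^-2/K.
So ΔT₀ = 1.668/0.4715 = 3.54 K.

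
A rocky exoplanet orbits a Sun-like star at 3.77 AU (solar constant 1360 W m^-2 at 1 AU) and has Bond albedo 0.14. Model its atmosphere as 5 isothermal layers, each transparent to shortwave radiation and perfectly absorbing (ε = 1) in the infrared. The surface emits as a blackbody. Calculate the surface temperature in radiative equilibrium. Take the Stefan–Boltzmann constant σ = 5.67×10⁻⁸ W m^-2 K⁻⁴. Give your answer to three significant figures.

216 kelvin

Flux at the orbit: S = 1360/(3.77)² = 95.69 W m^-2.
Top-of-atmosphere balance: σT_e⁴ = S(1−α)/4 = 20.57 W m^-2 → T_e = 138.0 K.
Layer-by-layer balance gives σT_s⁴ = (N+1)σT_e⁴, so T_s = 6^¼·138.0 = 216.0 K.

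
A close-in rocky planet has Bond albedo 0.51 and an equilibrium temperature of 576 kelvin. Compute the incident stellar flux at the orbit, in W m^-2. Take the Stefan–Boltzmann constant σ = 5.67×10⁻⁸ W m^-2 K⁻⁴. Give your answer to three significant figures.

From S(1−α)/4 = σT⁴: S = 4σT⁴/(1−α).
The emitted flux is σT⁴ = 6241 W m^-2.
So S = 4×6241/(1−0.51) = 50950 W m^-2.

50900 W m^-2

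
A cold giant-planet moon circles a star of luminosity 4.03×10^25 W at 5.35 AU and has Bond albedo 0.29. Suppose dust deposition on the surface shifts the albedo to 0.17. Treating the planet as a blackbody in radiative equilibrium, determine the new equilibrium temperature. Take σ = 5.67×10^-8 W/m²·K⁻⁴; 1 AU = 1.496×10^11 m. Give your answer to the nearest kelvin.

Orbital distance: d = 5.35 AU = 8.004×10^11 m.
S = L/(4πd²) = 5.006 W/m².
With the new albedo, S(1−α₂)/4 = 1.039 W/m², so T₂ = 65.42 K.

65 K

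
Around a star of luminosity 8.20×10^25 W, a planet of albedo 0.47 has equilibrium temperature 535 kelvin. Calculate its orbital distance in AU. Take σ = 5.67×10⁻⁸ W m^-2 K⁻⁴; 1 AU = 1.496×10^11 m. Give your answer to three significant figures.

0.0912 AU

The flux needed for this T is 4σT⁴/(1−0.47) = 35060 W m^-2.
From L = 4πd²S, d = √(8.20×10^25/(4π·35060)) = 1.364×10^10 m = 0.09120 AU.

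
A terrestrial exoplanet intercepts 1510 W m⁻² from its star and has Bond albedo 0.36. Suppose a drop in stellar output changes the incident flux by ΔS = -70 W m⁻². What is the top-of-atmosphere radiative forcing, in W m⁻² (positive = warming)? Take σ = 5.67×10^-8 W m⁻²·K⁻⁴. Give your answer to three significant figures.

TOA radiative forcing: ΔF = (1−α)ΔS/4 = 0.64·(-70)/4 = -11.20 W m⁻².

-11.2 W m⁻²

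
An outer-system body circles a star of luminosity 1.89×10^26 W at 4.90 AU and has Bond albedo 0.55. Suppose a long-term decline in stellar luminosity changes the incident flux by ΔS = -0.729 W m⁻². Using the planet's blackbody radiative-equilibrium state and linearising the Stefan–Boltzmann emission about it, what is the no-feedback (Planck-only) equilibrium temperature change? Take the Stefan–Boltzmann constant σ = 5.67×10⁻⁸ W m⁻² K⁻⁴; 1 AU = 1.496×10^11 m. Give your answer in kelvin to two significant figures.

d = 4.90 × 1.496×10^11 m = 7.330×10^11 m.
S = L/(4πd²) = 27.99 W m⁻².
Reference equilibrium: T_e = [S(1−α)/(4σ)]^(1/4) = 86.33 K.
Only a fraction (1−α) is absorbed and it's spread over 4πR², so ΔF = (1−α)ΔS/4 = -0.08201 W m⁻².
The Planck feedback parameter is 4σT_e³ = 0.1459 W m⁻²/K.
Hence the no-feedback warming is ΔF/(4σT_e³) = -0.562 K.

-0.56 kelvin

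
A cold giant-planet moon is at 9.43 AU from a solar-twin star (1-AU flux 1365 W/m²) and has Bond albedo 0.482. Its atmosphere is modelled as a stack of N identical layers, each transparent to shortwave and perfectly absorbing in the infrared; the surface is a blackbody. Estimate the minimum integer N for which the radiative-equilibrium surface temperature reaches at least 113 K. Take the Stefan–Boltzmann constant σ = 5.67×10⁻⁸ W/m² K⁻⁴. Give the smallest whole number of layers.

4

By the inverse-square law, S = 1365/9.43² = 15.35 W/m².
OLR = S(1−α)/4 = 1.988 W/m²; the top layer radiates at T_e = 76.95 K.
Need (N+1)T_e⁴ ≥ T_s⁴, i.e. N+1 ≥ (113/76.95)⁴ = 4.651.
So N ≥ 3.651; the smallest integer is N = 4.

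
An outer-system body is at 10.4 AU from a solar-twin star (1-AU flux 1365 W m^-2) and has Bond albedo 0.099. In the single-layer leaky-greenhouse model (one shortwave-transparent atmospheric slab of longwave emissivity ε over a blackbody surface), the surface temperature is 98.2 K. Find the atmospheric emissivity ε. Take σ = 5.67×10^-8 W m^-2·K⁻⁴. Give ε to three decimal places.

By the inverse-square law, S = 1365/10.4² = 12.62 W m^-2.
TOA balance gives T_e = 84.15 K.
Since (2−ε)/2 = (T_e/T_s)⁴ = 0.5391, ε = 0.9217.

0.922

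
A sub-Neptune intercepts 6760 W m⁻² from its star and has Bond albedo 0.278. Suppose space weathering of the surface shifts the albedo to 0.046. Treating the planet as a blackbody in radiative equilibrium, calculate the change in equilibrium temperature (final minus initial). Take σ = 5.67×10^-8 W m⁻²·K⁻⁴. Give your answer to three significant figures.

Before: T₁ = [6760·0.722/(4σ)]^(1/4) = 383.0 K.
Final:   T₂ = [S(1−0.046)/(4σ)]^(1/4) = 410.6 K.
Change: 410.6 − 383.0 = 27.63 K.

27.6 K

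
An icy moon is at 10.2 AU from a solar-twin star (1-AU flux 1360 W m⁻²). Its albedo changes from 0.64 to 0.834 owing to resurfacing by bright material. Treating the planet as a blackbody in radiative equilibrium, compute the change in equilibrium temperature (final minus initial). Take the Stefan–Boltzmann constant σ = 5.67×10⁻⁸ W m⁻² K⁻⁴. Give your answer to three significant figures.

Irradiance scales as 1/d², so S = 1360 W m⁻² × (1/10.2)² = 13.07 W m⁻².
Before: T₁ = [13.07·0.36/(4σ)]^(1/4) = 67.49 K.
After:  T₂ = [13.07·0.166/(4σ)]^(1/4) = 55.62 K.
Change: 55.62 − 67.49 = -11.88 K.

-11.9 kelvin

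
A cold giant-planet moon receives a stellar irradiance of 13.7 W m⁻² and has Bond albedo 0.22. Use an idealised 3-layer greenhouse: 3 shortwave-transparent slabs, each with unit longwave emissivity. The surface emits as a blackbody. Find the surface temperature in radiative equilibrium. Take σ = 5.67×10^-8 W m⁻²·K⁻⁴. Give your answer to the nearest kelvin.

Top-of-atmosphere balance: σT_e⁴ = S(1−α)/4 = 2.671 W m⁻² → T_e = 82.85 K.
Layer-by-layer balance gives σT_s⁴ = (N+1)σT_e⁴, so T_s = 4^¼·82.85 = 117.2 K.

117 kelvin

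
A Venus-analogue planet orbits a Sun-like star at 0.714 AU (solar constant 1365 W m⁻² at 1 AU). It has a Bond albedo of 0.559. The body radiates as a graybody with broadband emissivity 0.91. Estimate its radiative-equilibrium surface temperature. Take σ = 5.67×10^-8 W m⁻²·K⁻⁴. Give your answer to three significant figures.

275 kelvin

By the inverse-square law, S = 1365/0.714² = 2678 W m⁻².
Averaging over the sphere, the absorbed flux is S(1−α)/4 = 295.2 W m⁻².
Equating to εσT⁴ with ε = 0.91: T = (295.2/0.91σ)^(1/4) = 275.0 K.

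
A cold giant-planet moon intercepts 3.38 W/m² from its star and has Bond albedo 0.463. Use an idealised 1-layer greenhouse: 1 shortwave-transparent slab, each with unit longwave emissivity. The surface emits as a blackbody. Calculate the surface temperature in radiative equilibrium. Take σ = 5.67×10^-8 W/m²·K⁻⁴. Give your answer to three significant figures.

OLR = S(1−α)/4 = 0.4538 W/m²; the top layer radiates at T_e = 53.19 K.
With N = 1 opaque layers, T_s = (N+1)^(1/4)·T_e = 2^(1/4)·53.19 = 63.25 K.

63.3 K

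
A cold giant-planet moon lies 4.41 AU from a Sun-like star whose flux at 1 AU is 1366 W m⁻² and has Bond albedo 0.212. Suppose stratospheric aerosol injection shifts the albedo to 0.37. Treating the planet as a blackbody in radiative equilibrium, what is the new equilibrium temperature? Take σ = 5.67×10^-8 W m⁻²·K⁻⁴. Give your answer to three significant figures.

Flux at the orbit: S = 1366/(4.41)² = 70.24 W m⁻².
New equilibrium: T₂ = [(1−0.37)·70.24/(4σ)]^(1/4) = 118.2 K.

118 K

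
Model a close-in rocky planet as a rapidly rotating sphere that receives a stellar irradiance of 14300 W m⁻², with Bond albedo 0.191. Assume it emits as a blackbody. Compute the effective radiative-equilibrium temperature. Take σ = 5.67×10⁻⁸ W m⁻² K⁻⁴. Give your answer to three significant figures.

Averaging over the sphere, the absorbed flux is S(1−α)/4 = 2892 W m⁻².
In equilibrium σT⁴ equals this, so T = 475.2 K.

475 kelvin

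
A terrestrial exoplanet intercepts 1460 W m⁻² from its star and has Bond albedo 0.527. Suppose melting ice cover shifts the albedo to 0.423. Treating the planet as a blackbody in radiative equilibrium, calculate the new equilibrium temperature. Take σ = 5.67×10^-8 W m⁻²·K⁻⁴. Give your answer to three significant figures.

New equilibrium: T₂ = [(1−0.423)·1460/(4σ)]^(1/4) = 246.9 K.

247 K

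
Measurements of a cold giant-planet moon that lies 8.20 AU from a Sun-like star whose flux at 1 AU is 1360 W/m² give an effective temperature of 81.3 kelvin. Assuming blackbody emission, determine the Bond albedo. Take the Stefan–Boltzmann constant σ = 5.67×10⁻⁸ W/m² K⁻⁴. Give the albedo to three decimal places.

0.510

By the inverse-square law, S = 1360/8.20² = 20.23 W/m².
From σT⁴ = S(1−α)/4 we invert for α: 1−α = 4σT⁴/S.
σT⁴ = 2.477 W/m², so 4σT⁴ = 9.908 W/m².
Hence α = 1 − 9.908/20.23 = 0.5101.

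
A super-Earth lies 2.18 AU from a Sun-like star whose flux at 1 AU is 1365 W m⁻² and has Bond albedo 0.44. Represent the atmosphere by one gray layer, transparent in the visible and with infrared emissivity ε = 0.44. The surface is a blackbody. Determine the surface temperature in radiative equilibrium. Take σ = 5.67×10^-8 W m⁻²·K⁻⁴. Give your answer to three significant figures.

174 K

By the inverse-square law, S = 1365/2.18² = 287.2 W m⁻².
Effective emission temperature (TOA balance): σT_e⁴ = S(1−α)/4 = 40.21 W m⁻² → T_e = 163.2 K.
For a single slab of emissivity ε, T_s⁴ = 2T_e⁴/(2−ε); thus T_s = 163.2·(1.282)^(1/4) = 173.6 K.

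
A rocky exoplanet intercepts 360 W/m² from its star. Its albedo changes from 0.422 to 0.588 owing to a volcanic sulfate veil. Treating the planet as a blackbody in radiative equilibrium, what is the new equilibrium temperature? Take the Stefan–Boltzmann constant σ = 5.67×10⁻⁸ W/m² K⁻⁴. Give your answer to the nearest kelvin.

T₂ = [S(1−α₂)/(4σ)]^(1/4) = [360.0·0.412/(4σ)]^(1/4) = 159.9 K.

160 K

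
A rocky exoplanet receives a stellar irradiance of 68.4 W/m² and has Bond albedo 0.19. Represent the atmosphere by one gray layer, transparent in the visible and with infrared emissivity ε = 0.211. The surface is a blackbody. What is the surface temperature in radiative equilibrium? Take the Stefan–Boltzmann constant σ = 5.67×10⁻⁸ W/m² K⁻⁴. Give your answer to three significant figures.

129 kelvin

The planet radiates to space at T_e = [S(1−α)/(4σ)]^(1/4) = 125.0 K.
The surface balance (absorbed SW + ε·downward IR = σT_s⁴) with T_a⁴ = T_s⁴/2 reduces to T_s = T_e·[2/(2−ε)]^¼ = 128.6 K.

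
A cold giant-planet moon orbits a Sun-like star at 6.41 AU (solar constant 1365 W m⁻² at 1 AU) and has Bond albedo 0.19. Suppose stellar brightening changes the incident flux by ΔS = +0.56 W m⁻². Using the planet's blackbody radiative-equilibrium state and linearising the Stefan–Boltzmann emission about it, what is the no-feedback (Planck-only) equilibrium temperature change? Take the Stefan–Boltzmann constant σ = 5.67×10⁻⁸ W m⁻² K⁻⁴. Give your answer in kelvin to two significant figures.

0.44 kelvin

By the inverse-square law, S = 1365/6.41² = 33.22 W m⁻².
Reference equilibrium: T_e = [S(1−α)/(4σ)]^(1/4) = 104.4 K.
Only a fraction (1−α) is absorbed and it's spread over 4πR², so ΔF = (1−α)ΔS/4 = 0.1134 W m⁻².
The Planck feedback parameter is 4σT_e³ = 0.2578 W m⁻²/K.
So ΔT₀ = 0.1134/0.2578 = 0.440 K.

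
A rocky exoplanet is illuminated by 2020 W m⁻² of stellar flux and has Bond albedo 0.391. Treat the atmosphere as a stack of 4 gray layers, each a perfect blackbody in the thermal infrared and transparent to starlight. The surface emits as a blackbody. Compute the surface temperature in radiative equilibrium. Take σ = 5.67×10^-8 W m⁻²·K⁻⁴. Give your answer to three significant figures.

406 kelvin

Top-of-atmosphere balance: σT_e⁴ = S(1−α)/4 = 307.5 W m⁻² → T_e = 271.4 K.
With N = 4 opaque layers, T_s = (N+1)^(1/4)·T_e = 5^(1/4)·271.4 = 405.8 K.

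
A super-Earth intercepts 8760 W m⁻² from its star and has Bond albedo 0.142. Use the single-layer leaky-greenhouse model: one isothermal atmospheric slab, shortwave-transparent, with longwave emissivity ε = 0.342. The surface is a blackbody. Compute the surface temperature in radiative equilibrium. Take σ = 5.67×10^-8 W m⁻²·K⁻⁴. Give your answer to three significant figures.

The planet radiates to space at T_e = [S(1−α)/(4σ)]^(1/4) = 426.7 K.
For a single slab of emissivity ε, T_s⁴ = 2T_e⁴/(2−ε); thus T_s = 426.7·(1.206)^(1/4) = 447.1 K.

447 K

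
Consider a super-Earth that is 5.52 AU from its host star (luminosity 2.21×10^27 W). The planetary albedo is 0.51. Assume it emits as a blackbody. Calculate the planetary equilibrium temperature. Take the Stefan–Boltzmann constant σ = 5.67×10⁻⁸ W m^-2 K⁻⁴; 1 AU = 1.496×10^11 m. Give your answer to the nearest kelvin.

Orbital distance: d = 5.52 AU = 8.258×10^11 m.
Spreading L over a sphere of radius d: S = 2.21×10^27/(4π·8.26×10^11²) = 257.9 W m^-2.
Absorbed flux (global mean): S(1−α)/4 = 257.9·0.49/4 = 31.59 W m^-2.
Set σT⁴ = 31.59 → T = (31.59/σ)^(1/4) = 153.6 K.

154 K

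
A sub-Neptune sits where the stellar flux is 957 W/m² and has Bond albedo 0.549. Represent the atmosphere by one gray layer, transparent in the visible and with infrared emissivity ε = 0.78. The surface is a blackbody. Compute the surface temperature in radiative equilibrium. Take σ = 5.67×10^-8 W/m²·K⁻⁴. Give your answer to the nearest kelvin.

Effective emission temperature (TOA balance): σT_e⁴ = S(1−α)/4 = 107.9 W/m² → T_e = 208.9 K.
The surface balance (absorbed SW + ε·downward IR = σT_s⁴) with T_a⁴ = T_s⁴/2 reduces to T_s = T_e·[2/(2−ε)]^¼ = 236.3 K.

236 kelvin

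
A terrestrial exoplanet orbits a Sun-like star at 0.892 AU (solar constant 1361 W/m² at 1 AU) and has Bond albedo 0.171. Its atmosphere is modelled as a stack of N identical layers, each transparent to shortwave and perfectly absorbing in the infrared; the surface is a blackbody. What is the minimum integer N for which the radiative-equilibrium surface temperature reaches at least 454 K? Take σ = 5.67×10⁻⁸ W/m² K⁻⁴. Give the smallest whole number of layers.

6

Flux at the orbit: S = 1361/(0.892)² = 1711 W/m².
OLR = S(1−α)/4 = 354.5 W/m²; the top layer radiates at T_e = 281.2 K.
Need (N+1)T_e⁴ ≥ T_s⁴, i.e. N+1 ≥ (454/281.2)⁴ = 6.795.
Rounding up, N = 6.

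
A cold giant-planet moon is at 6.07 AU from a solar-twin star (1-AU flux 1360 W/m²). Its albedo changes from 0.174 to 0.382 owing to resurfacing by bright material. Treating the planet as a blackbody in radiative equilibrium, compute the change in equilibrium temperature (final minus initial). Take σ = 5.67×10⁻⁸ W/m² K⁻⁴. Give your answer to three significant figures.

Irradiance scales as 1/d², so S = 1360 W/m² × (1/6.07)² = 36.91 W/m².
Initial: T₁ = [S(1−0.174)/(4σ)]^(1/4) = 107.7 K.
After:  T₂ = [36.91·0.618/(4σ)]^(1/4) = 100.1 K.
Change: 100.1 − 107.7 = -7.533 K.

-7.53 K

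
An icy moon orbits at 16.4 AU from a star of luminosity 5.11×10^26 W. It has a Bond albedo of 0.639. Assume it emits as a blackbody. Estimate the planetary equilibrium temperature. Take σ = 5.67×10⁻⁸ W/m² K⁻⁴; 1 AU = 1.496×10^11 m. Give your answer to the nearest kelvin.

Orbital distance: d = 16.4 AU = 2.453×10^12 m.
S = L/(4πd²) = 6.756 W/m².
Averaging over the sphere, the absorbed flux is S(1−α)/4 = 0.6097 W/m².
Balancing against σT⁴: T = (0.6097/5.67×10⁻⁸)^(1/4) = 57.26 K.

57 kelvin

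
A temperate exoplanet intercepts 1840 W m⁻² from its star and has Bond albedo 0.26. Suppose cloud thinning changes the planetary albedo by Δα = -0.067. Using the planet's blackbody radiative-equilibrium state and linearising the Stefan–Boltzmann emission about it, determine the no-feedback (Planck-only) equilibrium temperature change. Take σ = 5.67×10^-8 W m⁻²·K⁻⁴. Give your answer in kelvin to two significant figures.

The baseline emission temperature is T_e = 278.4 K.
TOA radiative forcing: ΔF = −S·Δα/4 = −1840·(-0.067)/4 = 30.82 W m⁻².
Planck response: λ_P = 4σT_e³ = 4·5.67×10⁻⁸·(278.4)³ = 4.892 W m⁻²/K.
So ΔT₀ = 30.82/4.892 = 6.30 K.

6.3 K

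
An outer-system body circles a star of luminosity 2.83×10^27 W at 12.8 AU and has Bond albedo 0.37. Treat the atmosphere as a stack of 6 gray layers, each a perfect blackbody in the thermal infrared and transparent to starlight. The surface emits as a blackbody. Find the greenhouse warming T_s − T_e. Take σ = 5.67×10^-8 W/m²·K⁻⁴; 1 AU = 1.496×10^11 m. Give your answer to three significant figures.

71.6 kelvin

d = 12.8 × 1.496×10^11 m = 1.915×10^12 m.
Flux at the orbit: S = L/(4πd²) = 2.83×10^27/(4π·(1.91×10^12)²) = 61.42 W/m².
OLR = S(1−α)/4 = 9.673 W/m²; the top layer radiates at T_e = 114.3 K.
T_s = (N+1)^(1/4)·T_e = 185.9 K.
Warming: T_s − T_e = 71.61 K.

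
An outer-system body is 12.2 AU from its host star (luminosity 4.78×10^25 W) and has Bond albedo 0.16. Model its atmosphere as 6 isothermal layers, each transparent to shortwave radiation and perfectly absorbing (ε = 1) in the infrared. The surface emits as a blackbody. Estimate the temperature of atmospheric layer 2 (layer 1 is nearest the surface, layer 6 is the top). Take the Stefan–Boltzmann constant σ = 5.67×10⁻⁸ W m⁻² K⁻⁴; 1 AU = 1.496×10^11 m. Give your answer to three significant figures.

Orbital distance: d = 12.2 AU = 1.825×10^12 m.
S = L/(4πd²) = 1.142 W m⁻².
Top-of-atmosphere balance: σT_e⁴ = S(1−α)/4 = 0.2398 W m⁻² → T_e = 45.35 K.
Each opaque layer satisfies 2T_j⁴ = T_{j−1}⁴ + T_{j+1}⁴, giving T_k⁴ = (N+1−k)T_e⁴.
With k = 2: T_2 = (6+1−2)^¼·45.35 K = 67.81 K.

67.8 kelvin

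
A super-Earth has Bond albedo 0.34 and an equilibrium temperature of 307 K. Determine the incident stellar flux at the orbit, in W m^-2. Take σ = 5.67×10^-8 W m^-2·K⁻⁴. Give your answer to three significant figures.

3050 W m^-2

Invert the energy balance for S: S = 4σT⁴/(1−α).
The emitted flux is σT⁴ = 503.7 W m^-2.
S = 4·503.7/0.66 = 3052 W m^-2.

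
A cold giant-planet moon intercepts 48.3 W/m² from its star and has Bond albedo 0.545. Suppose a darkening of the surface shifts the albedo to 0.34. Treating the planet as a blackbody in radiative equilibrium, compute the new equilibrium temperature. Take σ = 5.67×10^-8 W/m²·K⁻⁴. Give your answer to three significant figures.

109 K

T₂ = [S(1−α₂)/(4σ)]^(1/4) = [48.30·0.66/(4σ)]^(1/4) = 108.9 K.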